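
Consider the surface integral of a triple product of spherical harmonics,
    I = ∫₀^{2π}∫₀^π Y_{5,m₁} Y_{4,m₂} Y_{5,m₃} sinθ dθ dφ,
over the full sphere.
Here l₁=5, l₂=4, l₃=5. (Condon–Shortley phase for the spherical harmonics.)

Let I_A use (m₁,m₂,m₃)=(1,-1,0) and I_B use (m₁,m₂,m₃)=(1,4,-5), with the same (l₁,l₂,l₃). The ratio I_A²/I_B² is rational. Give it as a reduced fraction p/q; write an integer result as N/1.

1/2

l's match ⇒ only the (l;m) 3-j factors differ between A and B.
A: triangle coeff Δ(5,4,5) = 1/3153150; Σ_t [0,3]: t=0:+1/6912 t=1:−1/864 t=2:+1/1152 t=3:−1/17280 = -7/34560; (3j)²=1/429 [(5 4 5; 1 -1 0)], sign=+1
B: triangle coeff Δ(5,4,5) = 1/3153150; Σ_t [4,4]: t=4:+1/414720 = 1/414720; (3j)²=2/429 [(5 4 5; 1 4 -5)], sign=+1
I_A²/I_B² = (1/429)/(2/429) = 1/2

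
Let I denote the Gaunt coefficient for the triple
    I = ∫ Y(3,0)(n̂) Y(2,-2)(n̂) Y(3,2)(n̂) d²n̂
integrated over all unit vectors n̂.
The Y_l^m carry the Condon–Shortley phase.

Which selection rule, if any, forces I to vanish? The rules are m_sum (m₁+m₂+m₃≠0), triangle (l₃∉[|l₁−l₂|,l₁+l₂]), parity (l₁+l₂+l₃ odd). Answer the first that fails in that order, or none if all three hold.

none

Σmᵢ = 0  ✓
l₃∈[|l₁−l₂|,l₁+l₂]=[1,5], have l₃=3  ✓
Σlᵢ = 8 ⇒ even  ✓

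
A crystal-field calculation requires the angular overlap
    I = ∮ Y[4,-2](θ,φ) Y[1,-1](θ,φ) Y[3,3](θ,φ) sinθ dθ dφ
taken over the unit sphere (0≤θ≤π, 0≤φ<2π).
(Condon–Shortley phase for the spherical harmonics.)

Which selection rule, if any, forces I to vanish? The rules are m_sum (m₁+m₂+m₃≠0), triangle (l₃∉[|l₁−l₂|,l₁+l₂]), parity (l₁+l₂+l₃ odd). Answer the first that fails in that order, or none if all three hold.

m₁+m₂+m₃ = -2 − 1 + 3 = 0  ✓
triangle: |4−1|=3 ≤ l₃=3 ≤ 4+1=5  ✓
parity: l₁+l₂+l₃ = 8 is even  ✓

none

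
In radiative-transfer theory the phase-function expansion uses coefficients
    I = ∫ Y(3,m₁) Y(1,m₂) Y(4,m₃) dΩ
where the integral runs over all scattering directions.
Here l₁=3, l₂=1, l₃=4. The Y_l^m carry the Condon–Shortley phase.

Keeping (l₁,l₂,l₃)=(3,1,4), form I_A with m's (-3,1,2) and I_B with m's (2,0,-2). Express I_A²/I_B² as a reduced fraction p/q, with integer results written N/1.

1/12

l's match ⇒ only the (l;m) 3-j factors differ between A and B.
A: triangle coeff Δ(3,1,4) = 1/252; Σ_t [0,0]: t=0:+1/1440 = 1/1440; (3j)²=1/252 [(3 1 4; -3 1 2)], sign=+1
B: triangle coeff Δ(3,1,4) = 1/252; Σ_t [0,0]: t=0:+1/120 = 1/120; (3j)²=1/21 [(3 1 4; 2 0 -2)], sign=+1
I_A²/I_B² = (1/252)/(1/21) = 1/12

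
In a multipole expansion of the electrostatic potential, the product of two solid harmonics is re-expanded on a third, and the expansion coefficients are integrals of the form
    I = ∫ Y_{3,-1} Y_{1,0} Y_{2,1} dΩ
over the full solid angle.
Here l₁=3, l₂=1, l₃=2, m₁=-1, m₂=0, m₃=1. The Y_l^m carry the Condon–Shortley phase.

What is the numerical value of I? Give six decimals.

-0.233597

Rules hold: Σm=0, L=6 even, 2≤2≤4.
N = 7·3·5 = 105
Δ = 2!·4!·0!/7! = 1/105
Racah Σ t=1..1: t=1:−1/4 = -1/4
⇒ 3j(3 1 2; 0 0 0)² = 3/35, sgn -1
Racah Σ t=1..1: t=1:−1/6 = -1/6
⇒ 3j(3 1 2; -1 0 1)² = 8/105, sgn +1
4πI² = N·(3j₀)²·(3jₘ)² = 24/35
I = -1·√(0.685714/4π) = -0.23359668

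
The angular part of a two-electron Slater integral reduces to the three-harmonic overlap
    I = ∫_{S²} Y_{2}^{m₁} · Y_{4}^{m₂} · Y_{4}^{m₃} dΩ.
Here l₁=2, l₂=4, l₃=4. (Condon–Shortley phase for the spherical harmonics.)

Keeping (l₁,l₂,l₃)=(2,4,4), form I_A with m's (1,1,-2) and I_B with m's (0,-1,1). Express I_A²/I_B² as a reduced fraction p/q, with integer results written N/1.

l's match ⇒ only the (l;m) 3-j factors differ between A and B.
A: triangle coeff Δ(2,4,4) = 1/13860; Σ_t [0,1]: t=0:+1/240 t=1:−1/96 = -1/160; (3j)²=27/1540 [(2 4 4; 1 1 -2)], sign=-1
B: triangle coeff Δ(2,4,4) = 1/13860; Σ_t [0,2]: t=0:+1/144 t=1:−1/48 t=2:+1/480 = -17/1440; (3j)²=289/13860 [(2 4 4; 0 -1 1)], sign=+1
I_A²/I_B² = (27/1540)/(289/13860) = 243/289

243/289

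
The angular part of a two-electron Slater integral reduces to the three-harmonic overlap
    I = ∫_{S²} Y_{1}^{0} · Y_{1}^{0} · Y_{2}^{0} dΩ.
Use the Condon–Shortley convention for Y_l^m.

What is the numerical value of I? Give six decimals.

0.252313

Rules hold: Σm=0, L=4 even, 0≤2≤2.
N = 3·3·5 = 45
Δ = 0!·2!·2!/5! = 1/30
Racah Σ t=0..0: t=0:+1/1 = 1/1
⇒ 3j(1 1 2; 0 0 0)² = 2/15, sgn +1
(m-triple is (0,0,0) — same symbol as above.)
4πI² = N·(3j₀)²·(3jₘ)² = 4/5
I = +1·√(0.8/4π) = 0.25231325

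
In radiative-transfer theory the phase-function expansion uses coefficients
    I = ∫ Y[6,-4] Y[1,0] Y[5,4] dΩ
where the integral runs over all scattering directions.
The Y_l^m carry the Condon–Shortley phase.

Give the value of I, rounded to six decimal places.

Checks pass: Σm=0; 12 even; l₃=5∈[5,7].
(2·6+1)(2·1+1)(2·5+1) = 429
Δ: 2! 10! 0! / 13! → 1/858
sum: t=1:−1/14400 = -1/14400
3j²(6 1 5; 0 0 0) = Δ·Π!·Σ² = 6/143  (sign +1)
sum: t=1:−1/362880 = -1/362880
3j²(6 1 5; -4 0 4) = Δ·Π!·Σ² = 10/429  (sign +1)
combine: 4πI² = 429·6/143·10/429 = 60/143
take √, sign +1: I = 0.18272698

0.182727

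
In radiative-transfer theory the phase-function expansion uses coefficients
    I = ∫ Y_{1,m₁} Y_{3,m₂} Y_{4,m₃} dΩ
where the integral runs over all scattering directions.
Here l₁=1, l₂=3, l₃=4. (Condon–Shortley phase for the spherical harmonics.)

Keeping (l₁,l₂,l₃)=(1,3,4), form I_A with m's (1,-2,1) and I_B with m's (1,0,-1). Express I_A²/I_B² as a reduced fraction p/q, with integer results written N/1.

Shared (l₁,l₂,l₃)=(1,3,4): N and (l;000)² cancel in I_A²/I_B².
A: Δ = 0!·2!·6!/9! = 1/252; Racah Σ t=0..0: t=0:+1/240 = 1/240; ⇒ 3j(1 3 4; 1 -2 1)² = 1/84, sgn -1
B: Δ = 0!·2!·6!/9! = 1/252; Racah Σ t=0..0: t=0:+1/72 = 1/72; ⇒ 3j(1 3 4; 1 0 -1)² = 5/126, sgn -1
I_A²/I_B² = (1/84)/(5/126) = 3/10

3/10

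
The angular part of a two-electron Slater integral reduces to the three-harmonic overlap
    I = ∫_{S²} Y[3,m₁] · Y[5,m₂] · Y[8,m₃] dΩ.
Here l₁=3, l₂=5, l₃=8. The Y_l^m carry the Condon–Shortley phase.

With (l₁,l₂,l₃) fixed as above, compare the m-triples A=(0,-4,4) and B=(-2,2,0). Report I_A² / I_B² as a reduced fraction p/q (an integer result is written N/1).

55/28

Shared (l₁,l₂,l₃)=(3,5,8): N and (l;000)² cancel in I_A²/I_B².
A: Δ = 0!·6!·10!/17! = 1/136136; Racah Σ t=0..0: t=0:+1/13063680 = 1/13063680; ⇒ 3j(3 5 8; 0 -4 4)² = 10/1547, sgn +1
B: Δ = 0!·6!·10!/17! = 1/136136; Racah Σ t=0..0: t=0:+1/3628800 = 1/3628800; ⇒ 3j(3 5 8; -2 2 0)² = 8/2431, sgn +1
I_A²/I_B² = (10/1547)/(8/2431) = 55/28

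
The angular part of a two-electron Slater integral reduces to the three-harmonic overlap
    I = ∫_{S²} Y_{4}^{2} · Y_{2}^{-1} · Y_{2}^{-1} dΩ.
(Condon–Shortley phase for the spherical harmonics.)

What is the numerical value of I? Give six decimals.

m-sum 0 ✓  L=8 even ✓  2≤2≤6 ✓
Π(2lᵢ+1) = 9×5×5 = 225
triangle coeff Δ(4,2,2) = 1/630
Σ_t [2,2]: t=2:+1/16 = 1/16
(3j)²=2/35 [(4 2 2; 0 0 0)], sign=+1
Σ_t [1,1]: t=1:−1/36 = -1/36
(3j)²=4/63 [(4 2 2; 2 -1 -1)], sign=+1
⇒ 4πI² = 40/49
I = (+1)√(40/49/(4π)) = 0.25487487

0.254875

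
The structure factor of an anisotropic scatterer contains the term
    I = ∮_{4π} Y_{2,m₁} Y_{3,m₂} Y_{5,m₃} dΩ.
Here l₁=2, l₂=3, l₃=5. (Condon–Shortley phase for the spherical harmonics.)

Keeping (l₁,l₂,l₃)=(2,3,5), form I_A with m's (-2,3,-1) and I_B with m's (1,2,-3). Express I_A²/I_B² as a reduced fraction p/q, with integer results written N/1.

Shared (l₁,l₂,l₃)=(2,3,5): N and (l;000)² cancel in I_A²/I_B².
A: Δ = 0!·4!·6!/11! = 1/2310; Racah Σ t=0..0: t=0:+1/17280 = 1/17280; ⇒ 3j(2 3 5; -2 3 -1)² = 1/2310, sgn +1
B: Δ = 0!·4!·6!/11! = 1/2310; Racah Σ t=0..0: t=0:+1/720 = 1/720; ⇒ 3j(2 3 5; 1 2 -3)² = 8/165, sgn +1
I_A²/I_B² = (1/2310)/(8/165) = 1/112

1/112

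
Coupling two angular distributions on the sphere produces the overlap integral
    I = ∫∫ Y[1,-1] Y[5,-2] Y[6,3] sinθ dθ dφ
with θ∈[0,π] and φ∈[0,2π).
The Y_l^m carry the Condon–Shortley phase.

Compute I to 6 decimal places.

-0.245154

Rules hold: Σm=0, L=12 even, 4≤6≤6.
N = 3·11·13 = 429
Δ = 0!·2!·10!/13! = 1/858
Racah Σ t=0..0: t=0:+1/14400 = 1/14400
⇒ 3j(1 5 6; 0 0 0)² = 6/143, sgn +1
Racah Σ t=0..0: t=0:+1/60480 = 1/60480
⇒ 3j(1 5 6; -1 -2 3)² = 6/143, sgn -1
4πI² = N·(3j₀)²·(3jₘ)² = 108/143
I = -1·√(0.755245/4π) = -0.24515397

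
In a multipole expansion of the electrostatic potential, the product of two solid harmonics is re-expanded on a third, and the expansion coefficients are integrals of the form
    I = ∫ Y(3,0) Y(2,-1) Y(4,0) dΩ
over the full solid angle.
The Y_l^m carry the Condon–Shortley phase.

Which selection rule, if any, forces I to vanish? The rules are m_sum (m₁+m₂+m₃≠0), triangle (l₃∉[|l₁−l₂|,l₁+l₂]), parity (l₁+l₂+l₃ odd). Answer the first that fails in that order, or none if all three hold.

m_sum

azimuthal sum: 0 − 1 + 0 = -1  ✗
1 ≤ 4 ≤ 5 (triangle on l)
L = 3 + 2 + 4 = 9 (odd)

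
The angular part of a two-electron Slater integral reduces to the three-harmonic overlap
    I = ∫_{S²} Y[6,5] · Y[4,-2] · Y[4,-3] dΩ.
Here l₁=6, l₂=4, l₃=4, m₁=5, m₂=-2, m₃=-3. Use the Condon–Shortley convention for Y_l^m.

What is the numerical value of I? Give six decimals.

-0.100084

Checks pass: Σm=0; 14 even; l₃=4∈[2,10].
(2·6+1)(2·4+1)(2·4+1) = 1053
Δ: 6! 6! 2! / 15! → 1/1261260
sum: t=2:+1/4608 t=3:−1/1296 t=4:+1/4608 = -7/20736
3j²(6 4 4; 0 0 0) = Δ·Π!·Σ² = 20/1287  (sign -1)
sum: t=0:+1/172800 t=1:−1/86400 = -1/172800
3j²(6 4 4; 5 -2 -3) = Δ·Π!·Σ² = 1/130  (sign +1)
combine: 4πI² = 1053·20/1287·1/130 = 18/143
take √, sign -1: I = -0.10008369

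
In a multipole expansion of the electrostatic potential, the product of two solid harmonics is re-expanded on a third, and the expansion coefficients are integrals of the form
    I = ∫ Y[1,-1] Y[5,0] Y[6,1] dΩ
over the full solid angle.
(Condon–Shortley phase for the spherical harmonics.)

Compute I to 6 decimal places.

-0.187239

m-sum 0 ✓  L=12 even ✓  4≤6≤6 ✓
Π(2lᵢ+1) = 3×11×13 = 429
triangle coeff Δ(1,5,6) = 1/858
Σ_t [0,0]: t=0:+1/14400 = 1/14400
(3j)²=6/143 [(1 5 6; 0 0 0)], sign=+1
Σ_t [0,0]: t=0:+1/28800 = 1/28800
(3j)²=7/286 [(1 5 6; -1 0 1)], sign=-1
⇒ 4πI² = 63/143
I = (-1)√(63/143/(4π)) = -0.18723944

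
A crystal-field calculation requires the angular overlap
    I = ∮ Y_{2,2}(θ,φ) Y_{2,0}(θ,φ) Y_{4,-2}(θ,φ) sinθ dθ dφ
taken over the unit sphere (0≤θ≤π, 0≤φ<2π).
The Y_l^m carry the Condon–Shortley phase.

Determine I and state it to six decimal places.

m-sum 0 ✓  L=8 even ✓  0≤4≤4 ✓
Π(2lᵢ+1) = 5×5×9 = 225
triangle coeff Δ(2,2,4) = 1/630
Σ_t [0,0]: t=0:+1/16 = 1/16
(3j)²=2/35 [(2 2 4; 0 0 0)], sign=+1
Σ_t [0,0]: t=0:+1/96 = 1/96
(3j)²=1/42 [(2 2 4; 2 0 -2)], sign=+1
⇒ 4πI² = 15/49
I = (+1)√(15/49/(4π)) = 0.15607835

0.156078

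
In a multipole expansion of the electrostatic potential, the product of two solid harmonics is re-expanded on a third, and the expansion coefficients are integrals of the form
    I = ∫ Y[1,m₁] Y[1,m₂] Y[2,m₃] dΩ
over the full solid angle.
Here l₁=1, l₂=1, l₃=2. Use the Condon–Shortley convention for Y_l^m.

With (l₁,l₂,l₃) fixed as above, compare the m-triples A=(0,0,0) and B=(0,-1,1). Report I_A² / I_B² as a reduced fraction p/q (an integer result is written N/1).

4/3

l's match ⇒ only the (l;m) 3-j factors differ between A and B.
A: triangle coeff Δ(1,1,2) = 1/30; Σ_t [0,0]: t=0:+1/1 = 1/1; (3j)²=2/15 [(1 1 2; 0 0 0)], sign=+1
B: triangle coeff Δ(1,1,2) = 1/30; Σ_t [0,0]: t=0:+1/2 = 1/2; (3j)²=1/10 [(1 1 2; 0 -1 1)], sign=-1
I_A²/I_B² = (2/15)/(1/10) = 4/3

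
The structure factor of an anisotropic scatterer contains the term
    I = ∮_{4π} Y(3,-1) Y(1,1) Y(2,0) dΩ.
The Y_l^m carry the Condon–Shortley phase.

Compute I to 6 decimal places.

-0.202301

Checks pass: Σm=0; 6 even; l₃=2∈[2,4].
(2·3+1)(2·1+1)(2·2+1) = 105
Δ: 2! 4! 0! / 7! → 1/105
sum: t=1:−1/4 = -1/4
3j²(3 1 2; 0 0 0) = Δ·Π!·Σ² = 3/35  (sign -1)
sum: t=2:+1/8 = 1/8
3j²(3 1 2; -1 1 0) = Δ·Π!·Σ² = 2/35  (sign +1)
combine: 4πI² = 105·3/35·2/35 = 18/35
take √, sign -1: I = -0.20230066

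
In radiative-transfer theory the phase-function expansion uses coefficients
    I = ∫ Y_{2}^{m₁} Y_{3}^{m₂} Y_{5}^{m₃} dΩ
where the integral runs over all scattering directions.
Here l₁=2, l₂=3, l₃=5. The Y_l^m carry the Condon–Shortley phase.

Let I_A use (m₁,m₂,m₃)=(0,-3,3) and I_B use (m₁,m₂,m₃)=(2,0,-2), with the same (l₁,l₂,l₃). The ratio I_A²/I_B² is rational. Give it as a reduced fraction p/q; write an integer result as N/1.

4/5

Same 2,3,5: normalisation and zero-m 3j drop out of the ratio.
A: Δ: 0! 4! 6! / 11! → 1/2310; sum: t=0:+1/2880 = 1/2880; 3j²(2 3 5; 0 -3 3) = Δ·Π!·Σ² = 2/165  (sign +1)
B: Δ: 0! 4! 6! / 11! → 1/2310; sum: t=0:+1/864 = 1/864; 3j²(2 3 5; 2 0 -2) = Δ·Π!·Σ² = 1/66  (sign -1)
I_A²/I_B² = (2/165)/(1/66) = 4/5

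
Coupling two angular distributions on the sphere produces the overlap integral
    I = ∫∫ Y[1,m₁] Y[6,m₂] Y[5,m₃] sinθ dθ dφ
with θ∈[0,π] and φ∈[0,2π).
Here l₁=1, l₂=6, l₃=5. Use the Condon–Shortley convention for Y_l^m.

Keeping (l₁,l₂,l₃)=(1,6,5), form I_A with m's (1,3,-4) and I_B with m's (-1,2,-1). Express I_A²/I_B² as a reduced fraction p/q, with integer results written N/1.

l's match ⇒ only the (l;m) 3-j factors differ between A and B.
A: triangle coeff Δ(1,6,5) = 1/858; Σ_t [0,0]: t=0:+1/725760 = 1/725760; (3j)²=1/286 [(1 6 5; 1 3 -4)], sign=-1
B: triangle coeff Δ(1,6,5) = 1/858; Σ_t [2,2]: t=2:+1/34560 = 1/34560; (3j)²=14/429 [(1 6 5; -1 2 -1)], sign=+1
I_A²/I_B² = (1/286)/(14/429) = 3/28

3/28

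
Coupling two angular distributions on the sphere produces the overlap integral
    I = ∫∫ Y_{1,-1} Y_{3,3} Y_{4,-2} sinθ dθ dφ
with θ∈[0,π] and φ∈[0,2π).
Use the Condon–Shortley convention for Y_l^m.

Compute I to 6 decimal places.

0.061558

Checks pass: Σm=0; 8 even; l₃=4∈[2,4].
(2·1+1)(2·3+1)(2·4+1) = 189
Δ: 0! 2! 6! / 9! → 1/252
sum: t=0:+1/36 = 1/36
3j²(1 3 4; 0 0 0) = Δ·Π!·Σ² = 4/63  (sign +1)
sum: t=0:+1/1440 = 1/1440
3j²(1 3 4; -1 3 -2) = Δ·Π!·Σ² = 1/252  (sign +1)
combine: 4πI² = 189·4/63·1/252 = 1/21
take √, sign +1: I = 0.06155813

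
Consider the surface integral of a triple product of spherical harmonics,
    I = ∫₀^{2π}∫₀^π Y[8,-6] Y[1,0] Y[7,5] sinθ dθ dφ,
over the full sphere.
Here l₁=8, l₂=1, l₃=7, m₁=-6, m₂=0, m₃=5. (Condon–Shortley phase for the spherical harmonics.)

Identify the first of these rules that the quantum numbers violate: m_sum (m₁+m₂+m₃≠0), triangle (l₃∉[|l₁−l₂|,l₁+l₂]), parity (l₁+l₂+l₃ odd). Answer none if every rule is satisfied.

m₁+m₂+m₃ = -6 + 0 + 5 = -1  ✗
triangle: |8−1|=7 ≤ l₃=7 ≤ 8+1=9
parity: l₁+l₂+l₃ = 16 is even

m_sum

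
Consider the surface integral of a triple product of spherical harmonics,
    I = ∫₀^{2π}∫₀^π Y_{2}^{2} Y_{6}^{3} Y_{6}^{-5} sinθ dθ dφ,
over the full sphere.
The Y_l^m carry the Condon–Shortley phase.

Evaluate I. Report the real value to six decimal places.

m-sum 0 ✓  L=14 even ✓  4≤6≤8 ✓
Π(2lᵢ+1) = 5×13×13 = 845
triangle coeff Δ(2,6,6) = 1/90090
Σ_t [0,2]: t=0:+1/69120 t=1:−1/14400 t=2:+1/69120 = -7/172800
(3j)²=14/715 [(2 6 6; 0 0 0)], sign=-1
Σ_t [0,0]: t=0:+1/1451520 = 1/1451520
(3j)²=1/91 [(2 6 6; 2 3 -5)], sign=-1
⇒ 4πI² = 2/11
I = (+1)√(2/11/(4π)) = 0.12028562

0.120286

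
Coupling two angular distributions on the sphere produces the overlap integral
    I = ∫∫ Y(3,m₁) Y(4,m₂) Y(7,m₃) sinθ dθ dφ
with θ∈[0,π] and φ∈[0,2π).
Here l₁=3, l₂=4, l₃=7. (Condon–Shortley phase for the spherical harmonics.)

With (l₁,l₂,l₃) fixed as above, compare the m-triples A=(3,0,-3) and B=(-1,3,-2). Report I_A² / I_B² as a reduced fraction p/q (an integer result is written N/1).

l's match ⇒ only the (l;m) 3-j factors differ between A and B.
A: triangle coeff Δ(3,4,7) = 1/45045; Σ_t [0,0]: t=0:+1/414720 = 1/414720; (3j)²=2/429 [(3 4 7; 3 0 -3)], sign=+1
B: triangle coeff Δ(3,4,7) = 1/45045; Σ_t [0,0]: t=0:+1/241920 = 1/241920; (3j)²=4/1001 [(3 4 7; -1 3 -2)], sign=-1
I_A²/I_B² = (2/429)/(4/1001) = 7/6

7/6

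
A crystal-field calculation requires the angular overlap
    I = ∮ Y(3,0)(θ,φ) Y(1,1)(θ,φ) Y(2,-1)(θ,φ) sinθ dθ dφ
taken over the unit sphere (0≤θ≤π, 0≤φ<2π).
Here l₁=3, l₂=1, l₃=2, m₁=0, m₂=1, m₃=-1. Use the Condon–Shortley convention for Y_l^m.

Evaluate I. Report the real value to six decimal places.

0.143048

Checks pass: Σm=0; 6 even; l₃=2∈[2,4].
(2·3+1)(2·1+1)(2·2+1) = 105
Δ: 2! 4! 0! / 7! → 1/105
sum: t=1:−1/4 = -1/4
3j²(3 1 2; 0 0 0) = Δ·Π!·Σ² = 3/35  (sign -1)
sum: t=2:+1/12 = 1/12
3j²(3 1 2; 0 1 -1) = Δ·Π!·Σ² = 1/35  (sign -1)
combine: 4πI² = 105·3/35·1/35 = 9/35
take √, sign +1: I = 0.14304817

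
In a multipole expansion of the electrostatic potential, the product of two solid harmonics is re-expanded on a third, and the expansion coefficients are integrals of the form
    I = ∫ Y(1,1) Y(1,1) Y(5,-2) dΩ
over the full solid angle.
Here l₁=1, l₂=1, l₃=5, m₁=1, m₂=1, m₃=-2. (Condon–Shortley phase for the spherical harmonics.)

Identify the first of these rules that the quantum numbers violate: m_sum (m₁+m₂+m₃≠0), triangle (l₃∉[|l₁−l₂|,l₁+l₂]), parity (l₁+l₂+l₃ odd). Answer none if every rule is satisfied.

triangle

m₁+m₂+m₃ = 1 + 1 − 2 = 0  ✓
triangle: |1−1|=0 ≤ l₃=5 ≤ 1+1=2  ✗
parity: l₁+l₂+l₃ = 7 is odd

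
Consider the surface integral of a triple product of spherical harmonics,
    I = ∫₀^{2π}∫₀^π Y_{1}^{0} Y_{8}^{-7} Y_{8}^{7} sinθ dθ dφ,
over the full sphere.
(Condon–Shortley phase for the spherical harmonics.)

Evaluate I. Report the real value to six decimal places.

0.000000

L=17 odd ⇒ parity kills the (l;000) factor ⇒ I = 0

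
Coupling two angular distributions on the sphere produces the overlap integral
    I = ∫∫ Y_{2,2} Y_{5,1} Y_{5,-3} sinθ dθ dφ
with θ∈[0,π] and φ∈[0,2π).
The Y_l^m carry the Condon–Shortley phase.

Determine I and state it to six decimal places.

Checks pass: Σm=0; 12 even; l₃=5∈[3,7].
(2·2+1)(2·5+1)(2·5+1) = 605
Δ: 2! 2! 8! / 13! → 1/38610
sum: t=0:+1/2880 t=1:−1/576 t=2:+1/2880 = -1/960
3j²(2 5 5; 0 0 0) = Δ·Π!·Σ² = 10/429  (sign +1)
sum: t=0:+1/5760 = 1/5760
3j²(2 5 5; 2 1 -3) = Δ·Π!·Σ² = 56/2145  (sign +1)
combine: 4πI² = 605·10/429·56/2145 = 560/1521
take √, sign +1: I = 0.17116875

0.171169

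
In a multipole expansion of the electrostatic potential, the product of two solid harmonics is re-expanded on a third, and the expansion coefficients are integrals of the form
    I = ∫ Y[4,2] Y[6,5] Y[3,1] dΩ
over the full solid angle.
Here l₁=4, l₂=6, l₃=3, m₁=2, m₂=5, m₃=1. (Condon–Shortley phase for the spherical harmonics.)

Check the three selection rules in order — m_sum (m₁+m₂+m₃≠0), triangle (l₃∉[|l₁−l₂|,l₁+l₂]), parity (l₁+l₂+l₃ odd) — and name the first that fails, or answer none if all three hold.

m₁+m₂+m₃ = 2 + 5 + 1 = 8  ✗
triangle: |4−6|=2 ≤ l₃=3 ≤ 4+6=10
parity: l₁+l₂+l₃ = 13 is odd

m_sum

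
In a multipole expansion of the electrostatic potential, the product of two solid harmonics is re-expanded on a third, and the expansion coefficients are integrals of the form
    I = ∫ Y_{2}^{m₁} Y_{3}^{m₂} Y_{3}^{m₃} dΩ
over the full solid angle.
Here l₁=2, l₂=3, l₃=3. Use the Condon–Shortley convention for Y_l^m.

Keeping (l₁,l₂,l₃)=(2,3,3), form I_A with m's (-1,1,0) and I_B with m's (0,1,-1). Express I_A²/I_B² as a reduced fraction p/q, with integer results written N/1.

2/9

Same 2,3,3: normalisation and zero-m 3j drop out of the ratio.
A: Δ: 2! 2! 4! / 9! → 1/3780; sum: t=1:−1/12 t=2:+1/8 = 1/24; 3j²(2 3 3; -1 1 0) = Δ·Π!·Σ² = 1/210  (sign -1)
B: Δ: 2! 2! 4! / 9! → 1/3780; sum: t=0:+1/96 t=1:−1/6 t=2:+1/16 = -3/32; 3j²(2 3 3; 0 1 -1) = Δ·Π!·Σ² = 3/140  (sign -1)
I_A²/I_B² = (1/210)/(3/140) = 2/9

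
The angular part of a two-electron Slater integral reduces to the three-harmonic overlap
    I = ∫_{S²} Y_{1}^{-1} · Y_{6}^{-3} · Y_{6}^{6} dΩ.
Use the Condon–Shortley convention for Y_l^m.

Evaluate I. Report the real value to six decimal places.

-1 − 3 + 6 = 2 ≠ 0: azimuthal integral kills it; I = 0

0.000000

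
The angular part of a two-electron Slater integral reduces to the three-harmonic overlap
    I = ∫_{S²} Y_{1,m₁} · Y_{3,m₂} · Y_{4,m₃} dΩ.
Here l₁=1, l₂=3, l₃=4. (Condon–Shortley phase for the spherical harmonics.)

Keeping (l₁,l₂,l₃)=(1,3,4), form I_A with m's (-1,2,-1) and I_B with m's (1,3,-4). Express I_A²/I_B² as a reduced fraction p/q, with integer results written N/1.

3/28

Same 1,3,4: normalisation and zero-m 3j drop out of the ratio.
A: Δ: 0! 2! 6! / 9! → 1/252; sum: t=0:+1/240 = 1/240; 3j²(1 3 4; -1 2 -1) = Δ·Π!·Σ² = 1/84  (sign -1)
B: Δ: 0! 2! 6! / 9! → 1/252; sum: t=0:+1/1440 = 1/1440; 3j²(1 3 4; 1 3 -4) = Δ·Π!·Σ² = 1/9  (sign +1)
I_A²/I_B² = (1/84)/(1/9) = 3/28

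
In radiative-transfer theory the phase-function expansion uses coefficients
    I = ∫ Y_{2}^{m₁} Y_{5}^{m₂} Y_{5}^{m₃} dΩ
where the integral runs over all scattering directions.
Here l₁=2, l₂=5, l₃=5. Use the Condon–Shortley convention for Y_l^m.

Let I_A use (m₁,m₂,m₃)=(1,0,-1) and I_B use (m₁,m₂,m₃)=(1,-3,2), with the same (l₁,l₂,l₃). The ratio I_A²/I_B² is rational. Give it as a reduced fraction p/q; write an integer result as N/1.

1/20

Shared (l₁,l₂,l₃)=(2,5,5): N and (l;000)² cancel in I_A²/I_B².
A: Δ = 2!·2!·8!/13! = 1/38610; Racah Σ t=0..1: t=0:+1/1440 t=1:−1/1152 = -1/5760; ⇒ 3j(2 5 5; 1 0 -1)² = 1/858, sgn -1
B: Δ = 2!·2!·8!/13! = 1/38610; Racah Σ t=0..1: t=0:+1/2880 t=1:−1/10080 = 1/4032; ⇒ 3j(2 5 5; 1 -3 2)² = 10/429, sgn -1
I_A²/I_B² = (1/858)/(10/429) = 1/20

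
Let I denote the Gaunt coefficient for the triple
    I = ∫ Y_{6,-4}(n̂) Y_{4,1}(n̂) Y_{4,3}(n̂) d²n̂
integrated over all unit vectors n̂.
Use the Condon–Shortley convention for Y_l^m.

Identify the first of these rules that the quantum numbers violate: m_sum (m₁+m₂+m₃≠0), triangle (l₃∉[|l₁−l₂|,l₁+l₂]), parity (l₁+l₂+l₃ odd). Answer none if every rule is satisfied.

none

azimuthal sum: -4 + 1 + 3 = 0  ✓
2 ≤ 4 ≤ 10 (triangle on l)  ✓
L = 6 + 4 + 4 = 14 (even)  ✓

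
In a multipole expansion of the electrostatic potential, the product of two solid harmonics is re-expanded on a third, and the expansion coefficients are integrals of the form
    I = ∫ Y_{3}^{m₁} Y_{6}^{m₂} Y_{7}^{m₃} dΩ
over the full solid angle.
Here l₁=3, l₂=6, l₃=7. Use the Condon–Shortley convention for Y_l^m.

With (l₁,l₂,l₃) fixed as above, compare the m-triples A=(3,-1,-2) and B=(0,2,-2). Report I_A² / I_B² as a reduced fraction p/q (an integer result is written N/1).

9/2

l's match ⇒ only the (l;m) 3-j factors differ between A and B.
A: triangle coeff Δ(3,6,7) = 1/2042040; Σ_t [0,0]: t=0:+1/691200 = 1/691200; (3j)²=189/9724 [(3 6 7; 3 -1 -2)], sign=-1
B: triangle coeff Δ(3,6,7) = 1/2042040; Σ_t [0,2]: t=0:+1/967680 t=1:−1/120960 t=2:+1/207360 = -1/414720; (3j)²=21/4862 [(3 6 7; 0 2 -2)], sign=+1
I_A²/I_B² = (189/9724)/(21/4862) = 9/2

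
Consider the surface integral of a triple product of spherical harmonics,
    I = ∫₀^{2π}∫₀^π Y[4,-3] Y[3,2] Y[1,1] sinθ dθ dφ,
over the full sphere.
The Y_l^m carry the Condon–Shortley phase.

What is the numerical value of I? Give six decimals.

-0.282095

Checks pass: Σm=0; 8 even; l₃=1∈[1,7].
(2·4+1)(2·3+1)(2·1+1) = 189
Δ: 6! 2! 0! / 9! → 1/252
sum: t=3:−1/36 = -1/36
3j²(4 3 1; 0 0 0) = Δ·Π!·Σ² = 4/63  (sign +1)
sum: t=5:−1/240 = -1/240
3j²(4 3 1; -3 2 1) = Δ·Π!·Σ² = 1/12  (sign -1)
combine: 4πI² = 189·4/63·1/12 = 1/1
take √, sign -1: I = -0.28209479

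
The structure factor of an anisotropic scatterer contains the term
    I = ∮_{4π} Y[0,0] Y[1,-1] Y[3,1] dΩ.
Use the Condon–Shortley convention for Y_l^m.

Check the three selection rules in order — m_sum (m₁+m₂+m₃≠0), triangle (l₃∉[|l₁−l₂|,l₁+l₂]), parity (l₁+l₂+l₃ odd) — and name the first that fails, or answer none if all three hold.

triangle

Σmᵢ = 0  ✓
l₃∈[|l₁−l₂|,l₁+l₂]=[1,1], have l₃=3  ✗
Σlᵢ = 4 ⇒ even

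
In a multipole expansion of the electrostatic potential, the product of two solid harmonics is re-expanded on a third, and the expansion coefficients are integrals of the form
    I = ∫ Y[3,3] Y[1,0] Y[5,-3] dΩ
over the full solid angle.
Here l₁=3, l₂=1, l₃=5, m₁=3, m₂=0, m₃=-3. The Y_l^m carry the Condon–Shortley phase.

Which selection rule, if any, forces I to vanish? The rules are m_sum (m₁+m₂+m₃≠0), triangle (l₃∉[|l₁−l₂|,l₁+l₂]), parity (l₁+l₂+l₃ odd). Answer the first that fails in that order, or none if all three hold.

triangle

azimuthal sum: 3 + 0 − 3 = 0  ✓
2 ≤ 5 ≤ 4 (triangle on l)  ✗
L = 3 + 1 + 5 = 9 (odd)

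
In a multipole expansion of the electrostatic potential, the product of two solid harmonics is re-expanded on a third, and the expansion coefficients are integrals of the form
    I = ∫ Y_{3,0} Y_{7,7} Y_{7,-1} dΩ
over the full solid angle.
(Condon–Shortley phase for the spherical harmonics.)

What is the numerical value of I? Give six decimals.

0.000000

0 + 7 − 1 = 6 ≠ 0: azimuthal integral kills it; I = 0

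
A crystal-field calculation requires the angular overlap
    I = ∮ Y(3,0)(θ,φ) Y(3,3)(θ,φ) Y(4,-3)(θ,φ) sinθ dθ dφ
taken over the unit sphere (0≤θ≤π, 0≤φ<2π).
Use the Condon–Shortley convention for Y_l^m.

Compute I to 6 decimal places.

0.203551

m-sum 0 ✓  L=10 even ✓  0≤4≤6 ✓
Π(2lᵢ+1) = 7×7×9 = 441
triangle coeff Δ(3,3,4) = 1/34650
Σ_t [0,2]: t=0:+1/72 t=1:−1/16 t=2:+1/72 = -5/144
(3j)²=2/77 [(3 3 4; 0 0 0)], sign=-1
Σ_t [2,2]: t=2:+1/288 = 1/288
(3j)²=1/22 [(3 3 4; 0 3 -3)], sign=-1
⇒ 4πI² = 63/121
I = (+1)√(63/121/(4π)) = 0.20355073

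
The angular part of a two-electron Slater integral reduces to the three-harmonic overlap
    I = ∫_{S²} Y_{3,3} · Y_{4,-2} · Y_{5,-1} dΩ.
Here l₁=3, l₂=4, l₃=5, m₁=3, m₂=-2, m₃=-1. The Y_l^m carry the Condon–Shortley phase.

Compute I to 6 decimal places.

0.143662

m-sum 0 ✓  L=12 even ✓  1≤5≤7 ✓
Π(2lᵢ+1) = 7×9×11 = 693
triangle coeff Δ(3,4,5) = 1/180180
Σ_t [0,2]: t=0:+1/576 t=1:−1/144 t=2:+1/576 = -1/288
(3j)²=20/1001 [(3 4 5; 0 0 0)], sign=+1
Σ_t [0,0]: t=0:+1/2304 = 1/2304
(3j)²=75/4004 [(3 4 5; 3 -2 -1)], sign=+1
⇒ 4πI² = 3375/13013
I = (+1)√(3375/13013/(4π)) = 0.14366244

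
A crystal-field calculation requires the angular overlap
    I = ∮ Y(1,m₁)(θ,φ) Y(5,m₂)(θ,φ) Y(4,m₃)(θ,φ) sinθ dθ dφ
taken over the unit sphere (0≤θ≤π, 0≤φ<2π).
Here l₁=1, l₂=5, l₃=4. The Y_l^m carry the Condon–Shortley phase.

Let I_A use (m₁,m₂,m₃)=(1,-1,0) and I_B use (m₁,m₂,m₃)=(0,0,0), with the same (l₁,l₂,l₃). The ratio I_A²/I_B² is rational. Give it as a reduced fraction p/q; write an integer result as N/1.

l's match ⇒ only the (l;m) 3-j factors differ between A and B.
A: triangle coeff Δ(1,5,4) = 1/495; Σ_t [0,0]: t=0:+1/1152 = 1/1152; (3j)²=1/33 [(1 5 4; 1 -1 0)], sign=+1
B: triangle coeff Δ(1,5,4) = 1/495; Σ_t [1,1]: t=1:−1/576 = -1/576; (3j)²=5/99 [(1 5 4; 0 0 0)], sign=-1
I_A²/I_B² = (1/33)/(5/99) = 3/5

3/5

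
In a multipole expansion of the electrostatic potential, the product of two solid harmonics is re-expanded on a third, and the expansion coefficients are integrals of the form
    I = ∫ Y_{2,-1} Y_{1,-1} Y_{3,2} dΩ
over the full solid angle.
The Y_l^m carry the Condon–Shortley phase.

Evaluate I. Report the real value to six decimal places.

Checks pass: Σm=0; 6 even; l₃=3∈[1,3].
(2·2+1)(2·1+1)(2·3+1) = 105
Δ: 0! 4! 2! / 7! → 1/105
sum: t=0:+1/4 = 1/4
3j²(2 1 3; 0 0 0) = Δ·Π!·Σ² = 3/35  (sign -1)
sum: t=0:+1/12 = 1/12
3j²(2 1 3; -1 -1 2) = Δ·Π!·Σ² = 2/21  (sign -1)
combine: 4πI² = 105·3/35·2/21 = 6/7
take √, sign +1: I = 0.26116903

0.261169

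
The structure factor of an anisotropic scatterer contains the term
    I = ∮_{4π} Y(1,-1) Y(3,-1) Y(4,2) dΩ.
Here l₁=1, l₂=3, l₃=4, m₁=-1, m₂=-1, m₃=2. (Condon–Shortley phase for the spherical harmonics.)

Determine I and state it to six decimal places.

0.238414

Rules hold: Σm=0, L=8 even, 2≤4≤4.
N = 3·7·9 = 189
Δ = 0!·2!·6!/9! = 1/252
Racah Σ t=0..0: t=0:+1/36 = 1/36
⇒ 3j(1 3 4; 0 0 0)² = 4/63, sgn +1
Racah Σ t=0..0: t=0:+1/96 = 1/96
⇒ 3j(1 3 4; -1 -1 2)² = 5/84, sgn +1
4πI² = N·(3j₀)²·(3jₘ)² = 5/7
I = +1·√(0.714286/4π) = 0.23841361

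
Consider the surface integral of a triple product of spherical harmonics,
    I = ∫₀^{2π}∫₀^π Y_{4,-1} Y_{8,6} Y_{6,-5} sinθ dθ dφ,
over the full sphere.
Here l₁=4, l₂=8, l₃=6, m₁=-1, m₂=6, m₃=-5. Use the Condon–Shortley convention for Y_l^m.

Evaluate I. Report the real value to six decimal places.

Checks pass: Σm=0; 18 even; l₃=6∈[4,12].
(2·4+1)(2·8+1)(2·6+1) = 1989
Δ: 6! 2! 10! / 19! → 1/23279256
sum: t=2:+1/1658880 t=3:−1/518400 t=4:+1/1658880 = -1/1382400
3j²(4 8 6; 0 0 0) = Δ·Π!·Σ² = 504/46189  (sign -1)
sum: t=4:+1/174182400 t=5:−1/87091200 = -1/174182400
3j²(4 8 6; -1 6 -5) = Δ·Π!·Σ² = 55/7752  (sign +1)
combine: 4πI² = 1989·504/46189·55/7752 = 945/6137
take √, sign -1: I = -0.11069625

-0.110696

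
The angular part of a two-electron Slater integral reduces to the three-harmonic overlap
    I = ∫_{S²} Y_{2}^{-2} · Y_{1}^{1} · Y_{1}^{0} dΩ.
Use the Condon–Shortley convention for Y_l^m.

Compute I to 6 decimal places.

-2 + 1 + 0 = -1 ≠ 0: azimuthal integral kills it; I = 0

0.000000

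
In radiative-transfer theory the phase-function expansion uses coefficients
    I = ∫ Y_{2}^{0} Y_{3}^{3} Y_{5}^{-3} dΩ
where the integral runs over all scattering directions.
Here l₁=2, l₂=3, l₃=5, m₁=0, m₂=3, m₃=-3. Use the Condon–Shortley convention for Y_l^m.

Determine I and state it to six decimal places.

Checks pass: Σm=0; 10 even; l₃=5∈[1,5].
(2·2+1)(2·3+1)(2·5+1) = 385
Δ: 0! 4! 6! / 11! → 1/2310
sum: t=0:+1/144 = 1/144
3j²(2 3 5; 0 0 0) = Δ·Π!·Σ² = 10/231  (sign -1)
sum: t=0:+1/2880 = 1/2880
3j²(2 3 5; 0 3 -3) = Δ·Π!·Σ² = 2/165  (sign +1)
combine: 4πI² = 385·10/231·2/165 = 20/99
take √, sign -1: I = -0.12679218

-0.126792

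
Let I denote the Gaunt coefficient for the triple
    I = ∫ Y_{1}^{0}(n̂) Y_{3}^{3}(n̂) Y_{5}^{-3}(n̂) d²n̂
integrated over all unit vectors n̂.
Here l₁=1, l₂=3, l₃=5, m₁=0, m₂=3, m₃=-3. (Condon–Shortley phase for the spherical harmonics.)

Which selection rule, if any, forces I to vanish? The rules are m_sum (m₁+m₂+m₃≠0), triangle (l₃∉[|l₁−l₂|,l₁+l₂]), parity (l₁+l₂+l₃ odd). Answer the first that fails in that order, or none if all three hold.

azimuthal sum: 0 + 3 − 3 = 0  ✓
2 ≤ 5 ≤ 4 (triangle on l)  ✗
L = 1 + 3 + 5 = 9 (odd)

triangle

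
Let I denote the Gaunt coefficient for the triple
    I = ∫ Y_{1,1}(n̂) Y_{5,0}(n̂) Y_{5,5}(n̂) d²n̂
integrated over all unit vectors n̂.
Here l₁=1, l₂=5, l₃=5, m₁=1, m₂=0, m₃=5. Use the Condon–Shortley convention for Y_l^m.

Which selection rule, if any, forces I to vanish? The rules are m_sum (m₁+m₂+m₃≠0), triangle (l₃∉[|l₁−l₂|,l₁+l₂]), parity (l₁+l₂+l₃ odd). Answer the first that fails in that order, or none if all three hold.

m_sum

azimuthal sum: 1 + 0 + 5 = 6  ✗
4 ≤ 5 ≤ 6 (triangle on l)
L = 1 + 5 + 5 = 11 (odd)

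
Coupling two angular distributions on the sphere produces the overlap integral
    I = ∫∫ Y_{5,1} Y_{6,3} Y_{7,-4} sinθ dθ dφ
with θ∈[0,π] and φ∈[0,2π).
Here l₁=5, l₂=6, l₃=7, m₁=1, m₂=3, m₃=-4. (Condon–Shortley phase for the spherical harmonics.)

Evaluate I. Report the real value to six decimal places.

Rules hold: Σm=0, L=18 even, 1≤7≤11.
N = 11·13·15 = 2145
Δ = 4!·6!·8!/19! = 1/174594420
Racah Σ t=0..4: t=0:+1/4147200 t=1:−1/207360 t=2:+1/82944 t=3:−1/207360 t=4:+1/4147200 = 1/345600
⇒ 3j(5 6 7; 0 0 0)² = 420/46189, sgn -1
Racah Σ t=1..4: t=1:−1/8709120 t=2:+1/967680 t=3:−1/1036800 t=4:+1/12441600 = 1/29030400
⇒ 3j(5 6 7; 1 3 -4)² = 9/146965, sgn -1
4πI² = N·(3j₀)²·(3jₘ)² = 1620/1356277
I = +1·√(0.00119445/4π) = 0.00974941

0.009749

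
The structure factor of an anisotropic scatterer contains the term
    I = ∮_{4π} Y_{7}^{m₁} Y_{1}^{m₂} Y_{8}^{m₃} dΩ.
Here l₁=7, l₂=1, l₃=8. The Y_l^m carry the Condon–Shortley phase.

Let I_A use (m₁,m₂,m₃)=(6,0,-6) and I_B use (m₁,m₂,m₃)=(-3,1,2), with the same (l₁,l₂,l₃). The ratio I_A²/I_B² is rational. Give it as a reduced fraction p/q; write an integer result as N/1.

l's match ⇒ only the (l;m) 3-j factors differ between A and B.
A: triangle coeff Δ(7,1,8) = 1/2040; Σ_t [0,0]: t=0:+1/6227020800 = 1/6227020800; (3j)²=7/510 [(7 1 8; 6 0 -6)], sign=+1
B: triangle coeff Δ(7,1,8) = 1/2040; Σ_t [0,0]: t=0:+1/174182400 = 1/174182400; (3j)²=1/136 [(7 1 8; -3 1 2)], sign=+1
I_A²/I_B² = (7/510)/(1/136) = 28/15

28/15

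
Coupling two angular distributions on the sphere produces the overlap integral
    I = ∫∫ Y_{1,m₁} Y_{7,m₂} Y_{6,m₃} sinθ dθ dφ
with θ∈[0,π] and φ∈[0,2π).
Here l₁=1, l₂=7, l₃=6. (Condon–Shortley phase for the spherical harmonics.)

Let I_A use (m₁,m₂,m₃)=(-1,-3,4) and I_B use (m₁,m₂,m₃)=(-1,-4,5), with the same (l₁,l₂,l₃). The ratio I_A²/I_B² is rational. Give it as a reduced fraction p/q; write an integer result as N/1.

Same 1,7,6: normalisation and zero-m 3j drop out of the ratio.
A: Δ: 2! 0! 12! / 15! → 1/1365; sum: t=2:+1/14515200 = 1/14515200; 3j²(1 7 6; -1 -3 4) = Δ·Π!·Σ² = 2/455  (sign +1)
B: Δ: 2! 0! 12! / 15! → 1/1365; sum: t=2:+1/79833600 = 1/79833600; 3j²(1 7 6; -1 -4 5) = Δ·Π!·Σ² = 1/455  (sign -1)
I_A²/I_B² = (2/455)/(1/455) = 2/1

2/1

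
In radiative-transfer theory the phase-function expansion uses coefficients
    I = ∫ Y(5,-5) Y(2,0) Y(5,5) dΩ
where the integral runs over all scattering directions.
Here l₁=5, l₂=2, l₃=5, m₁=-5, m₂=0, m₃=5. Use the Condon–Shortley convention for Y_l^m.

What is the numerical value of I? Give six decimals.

0.242609

Checks pass: Σm=0; 12 even; l₃=5∈[3,7].
(2·5+1)(2·2+1)(2·5+1) = 605
Δ: 2! 8! 2! / 13! → 1/38610
sum: t=0:+1/2880 t=1:−1/576 t=2:+1/2880 = -1/960
3j²(5 2 5; 0 0 0) = Δ·Π!·Σ² = 10/429  (sign +1)
sum: t=2:+1/161280 = 1/161280
3j²(5 2 5; -5 0 5) = Δ·Π!·Σ² = 15/286  (sign +1)
combine: 4πI² = 605·10/429·15/286 = 125/169
take √, sign +1: I = 0.24260890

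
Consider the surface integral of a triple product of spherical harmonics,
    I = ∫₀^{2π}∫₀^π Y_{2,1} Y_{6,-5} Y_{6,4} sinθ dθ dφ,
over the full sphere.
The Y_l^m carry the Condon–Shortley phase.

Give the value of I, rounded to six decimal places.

Rules hold: Σm=0, L=14 even, 4≤6≤8.
N = 5·13·13 = 845
Δ = 2!·2!·10!/15! = 1/90090
Racah Σ t=0..2: t=0:+1/69120 t=1:−1/14400 t=2:+1/69120 = -7/172800
⇒ 3j(2 6 6; 0 0 0)² = 14/715, sgn -1
Racah Σ t=0..1: t=0:+1/725760 t=1:−1/7257600 = 1/806400
⇒ 3j(2 6 6; 1 -5 4)² = 27/910, sgn +1
4πI² = N·(3j₀)²·(3jₘ)² = 27/55
I = -1·√(0.490909/4π) = -0.19764945

-0.197649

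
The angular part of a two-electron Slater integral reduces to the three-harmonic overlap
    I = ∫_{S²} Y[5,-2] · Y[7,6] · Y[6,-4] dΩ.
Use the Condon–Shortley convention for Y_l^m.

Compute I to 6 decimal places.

m-sum 0 ✓  L=18 even ✓  2≤6≤12 ✓
Π(2lᵢ+1) = 11×15×13 = 2145
triangle coeff Δ(5,7,6) = 1/174594420
Σ_t [1,5]: t=1:−1/4147200 t=2:+1/207360 t=3:−1/82944 t=4:+1/207360 t=5:−1/4147200 = -1/345600
(3j)²=420/46189 [(5 7 6; 0 0 0)], sign=-1
Σ_t [5,6]: t=5:−1/19353600 t=6:+1/21772800 = -1/174182400
(3j)²=1/3876 [(5 7 6; -2 6 -4)], sign=-1
⇒ 4πI² = 525/104329
I = (+1)√(525/104329/(4π)) = 0.02001116

0.020011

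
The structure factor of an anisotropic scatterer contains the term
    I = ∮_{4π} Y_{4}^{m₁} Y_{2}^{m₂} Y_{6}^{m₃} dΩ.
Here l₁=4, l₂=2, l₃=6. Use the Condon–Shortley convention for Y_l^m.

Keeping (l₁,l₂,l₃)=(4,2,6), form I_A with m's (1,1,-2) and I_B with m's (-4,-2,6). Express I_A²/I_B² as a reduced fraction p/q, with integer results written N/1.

224/495

Same 4,2,6: normalisation and zero-m 3j drop out of the ratio.
A: Δ: 0! 8! 4! / 13! → 1/6435; sum: t=0:+1/4320 = 1/4320; 3j²(4 2 6; 1 1 -2) = Δ·Π!·Σ² = 224/6435  (sign +1)
B: Δ: 0! 8! 4! / 13! → 1/6435; sum: t=0:+1/967680 = 1/967680; 3j²(4 2 6; -4 -2 6) = Δ·Π!·Σ² = 1/13  (sign +1)
I_A²/I_B² = (224/6435)/(1/13) = 224/495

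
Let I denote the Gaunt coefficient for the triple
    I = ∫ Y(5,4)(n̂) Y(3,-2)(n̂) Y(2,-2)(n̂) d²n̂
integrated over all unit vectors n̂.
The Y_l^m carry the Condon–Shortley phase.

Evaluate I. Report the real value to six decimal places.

0.268967

m-sum 0 ✓  L=10 even ✓  2≤2≤8 ✓
Π(2lᵢ+1) = 11×7×5 = 385
triangle coeff Δ(5,3,2) = 1/2310
Σ_t [3,3]: t=3:−1/144 = -1/144
(3j)²=10/231 [(5 3 2; 0 0 0)], sign=-1
Σ_t [1,1]: t=1:−1/2880 = -1/2880
(3j)²=3/55 [(5 3 2; 4 -2 -2)], sign=-1
⇒ 4πI² = 10/11
I = (+1)√(10/11/(4π)) = 0.26896683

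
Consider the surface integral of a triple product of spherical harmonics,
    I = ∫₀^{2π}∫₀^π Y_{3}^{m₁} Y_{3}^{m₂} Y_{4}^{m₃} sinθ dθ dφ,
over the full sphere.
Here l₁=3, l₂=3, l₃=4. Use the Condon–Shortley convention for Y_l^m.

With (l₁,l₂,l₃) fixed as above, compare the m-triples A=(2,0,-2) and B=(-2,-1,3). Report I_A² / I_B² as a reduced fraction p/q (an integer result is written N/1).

Same 3,3,4: normalisation and zero-m 3j drop out of the ratio.
A: Δ: 2! 4! 4! / 11! → 1/34650; sum: t=0:+1/72 t=1:−1/96 = 1/288; 3j²(3 3 4; 2 0 -2) = Δ·Π!·Σ² = 1/462  (sign +1)
B: Δ: 2! 4! 4! / 11! → 1/34650; sum: t=1:−1/144 t=2:+1/288 = -1/288; 3j²(3 3 4; -2 -1 3) = Δ·Π!·Σ² = 1/99  (sign +1)
I_A²/I_B² = (1/462)/(1/99) = 3/14

3/14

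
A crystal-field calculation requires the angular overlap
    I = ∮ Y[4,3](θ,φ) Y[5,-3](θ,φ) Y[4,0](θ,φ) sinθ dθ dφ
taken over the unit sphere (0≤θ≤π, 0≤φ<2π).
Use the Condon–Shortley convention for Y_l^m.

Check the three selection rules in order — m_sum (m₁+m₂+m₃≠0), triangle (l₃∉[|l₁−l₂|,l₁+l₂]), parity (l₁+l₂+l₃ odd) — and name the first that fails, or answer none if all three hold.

parity

Σmᵢ = 0  ✓
l₃∈[|l₁−l₂|,l₁+l₂]=[1,9], have l₃=4  ✓
Σlᵢ = 13 ⇒ odd  ✗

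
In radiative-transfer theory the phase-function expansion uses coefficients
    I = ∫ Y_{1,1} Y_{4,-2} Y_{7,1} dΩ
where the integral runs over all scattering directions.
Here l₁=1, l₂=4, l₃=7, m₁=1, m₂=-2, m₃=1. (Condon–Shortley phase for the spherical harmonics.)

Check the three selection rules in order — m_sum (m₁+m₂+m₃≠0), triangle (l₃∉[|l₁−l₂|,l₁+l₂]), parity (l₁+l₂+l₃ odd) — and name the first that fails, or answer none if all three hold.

triangle

m₁+m₂+m₃ = 1 − 2 + 1 = 0  ✓
triangle: |1−4|=3 ≤ l₃=7 ≤ 1+4=5  ✗
parity: l₁+l₂+l₃ = 12 is even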